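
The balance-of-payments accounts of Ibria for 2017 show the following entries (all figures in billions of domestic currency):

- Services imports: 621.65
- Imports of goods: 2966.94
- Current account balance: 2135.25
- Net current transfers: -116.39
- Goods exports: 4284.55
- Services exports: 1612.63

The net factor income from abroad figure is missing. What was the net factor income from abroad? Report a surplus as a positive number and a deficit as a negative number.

-56.95

Current account = goods balance + services balance + net primary income + net secondary income
Sum of the known components = 2192.20
Net factor income from abroad = CA - (known components) = 2135.25 - 2192.20 = -56.95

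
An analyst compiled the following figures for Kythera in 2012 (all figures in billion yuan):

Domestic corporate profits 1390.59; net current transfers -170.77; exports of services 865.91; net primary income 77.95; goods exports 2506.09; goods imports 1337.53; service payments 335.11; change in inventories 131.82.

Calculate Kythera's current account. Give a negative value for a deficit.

1606.54

Goods balance = 2506.09 - 1337.53 = 1168.56
Services balance = 865.91 - 335.11 = 530.80
Trade balance (goods + services) = 1168.56 + 530.80 = 1699.36
Net primary income = 77.95
Net secondary income = -170.77
Current account = 1699.36 + 77.95 + (-170.77) = 1606.54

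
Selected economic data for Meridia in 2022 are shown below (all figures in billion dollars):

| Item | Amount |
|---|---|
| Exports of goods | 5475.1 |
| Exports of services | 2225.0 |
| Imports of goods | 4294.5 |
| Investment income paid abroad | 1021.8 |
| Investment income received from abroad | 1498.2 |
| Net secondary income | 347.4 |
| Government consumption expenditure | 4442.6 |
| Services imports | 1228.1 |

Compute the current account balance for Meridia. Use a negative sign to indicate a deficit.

3001.3

Goods balance = 5475.1 - 4294.5 = 1180.6
Services balance = 2225.0 - 1228.1 = 996.9
Trade balance (goods + services) = 1180.6 + 996.9 = 2177.5
Net primary income = 1498.2 - 1021.8 = 476.4
Net secondary income = 347.4
Current account = 2177.5 + 476.4 + 347.4 = 3001.3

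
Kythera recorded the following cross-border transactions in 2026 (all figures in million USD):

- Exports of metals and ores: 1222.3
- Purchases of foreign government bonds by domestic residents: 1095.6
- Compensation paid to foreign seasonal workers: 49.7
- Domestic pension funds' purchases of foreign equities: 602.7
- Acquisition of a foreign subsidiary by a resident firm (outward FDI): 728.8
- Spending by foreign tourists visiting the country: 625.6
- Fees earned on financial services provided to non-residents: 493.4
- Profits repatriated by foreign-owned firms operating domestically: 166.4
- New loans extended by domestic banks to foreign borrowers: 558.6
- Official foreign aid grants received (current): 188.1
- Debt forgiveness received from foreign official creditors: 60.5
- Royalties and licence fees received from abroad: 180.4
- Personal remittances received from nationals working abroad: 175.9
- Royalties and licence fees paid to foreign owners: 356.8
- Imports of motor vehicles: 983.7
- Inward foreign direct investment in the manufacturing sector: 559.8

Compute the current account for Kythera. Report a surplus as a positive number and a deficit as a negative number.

Goods: -983.7 + 1222.3 = 238.6
Services: 180.4 + 493.4 - 356.8 + 625.6 = 942.6
Primary income: -166.4 - 49.7 = -216.1
Secondary income: 188.1 + 175.9 = 364.0
Current account = 238.6 + 942.6 + (-216.1) + 364.0 = 1329.1
(Excluded from the current account — financial account: purchases of foreign government bonds by domestic residents 1095.6, domestic pension funds' purchases of foreign equities 602.7, acquisition of a foreign subsidiary by a resident firm (outward FDI) 728.8, new loans extended by domestic banks to foreign borrowers 558.6, inward foreign direct investment in the manufacturing sector 559.8; capital account: debt forgiveness received from foreign official creditors 60.5.)

1329.1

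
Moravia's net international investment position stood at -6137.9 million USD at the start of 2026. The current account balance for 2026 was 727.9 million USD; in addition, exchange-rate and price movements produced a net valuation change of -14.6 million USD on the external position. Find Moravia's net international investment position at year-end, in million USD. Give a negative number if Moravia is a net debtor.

Change in NIIP = current account + net valuation change = 727.9 + (-14.6) = 713.3
End-of-year NIIP = -6137.9 + 713.3 = -5424.6

-5424.6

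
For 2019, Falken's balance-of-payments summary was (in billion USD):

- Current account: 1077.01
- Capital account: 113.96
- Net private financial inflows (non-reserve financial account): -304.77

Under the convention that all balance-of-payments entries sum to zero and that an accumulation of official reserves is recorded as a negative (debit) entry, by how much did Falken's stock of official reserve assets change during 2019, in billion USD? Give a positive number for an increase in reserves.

Official reserve transactions balance = -(1077.01 + 113.96 + (-304.77)) = -886.20
An accumulation of reserves is recorded as a debit (negative entry), so the change in the stock of reserves is the negative of that balance.
Change in official reserves = -(-886.20) = 886.20

886.20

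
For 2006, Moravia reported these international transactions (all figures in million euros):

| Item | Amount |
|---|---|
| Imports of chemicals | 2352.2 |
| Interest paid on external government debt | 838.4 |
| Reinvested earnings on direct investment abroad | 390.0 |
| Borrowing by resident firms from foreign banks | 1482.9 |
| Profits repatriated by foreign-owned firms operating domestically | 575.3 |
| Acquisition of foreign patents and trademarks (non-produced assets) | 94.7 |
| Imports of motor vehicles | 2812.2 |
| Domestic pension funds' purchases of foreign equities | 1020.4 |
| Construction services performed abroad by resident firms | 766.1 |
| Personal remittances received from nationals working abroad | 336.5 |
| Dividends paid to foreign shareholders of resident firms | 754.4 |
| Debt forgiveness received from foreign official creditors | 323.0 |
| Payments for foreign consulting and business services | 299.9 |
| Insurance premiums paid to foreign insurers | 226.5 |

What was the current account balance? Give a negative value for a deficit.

-6366.3

Goods: -2352.2 - 2812.2 = -5164.4
Services: 766.1 - 299.9 - 226.5 = 239.7
Primary income: -838.4 - 754.4 + 390.0 - 575.3 = -1778.1
Secondary income: 336.5
Current account = (-5164.4) + 239.7 + (-1778.1) + 336.5 = -6366.3
(Excluded from the current account — financial account: borrowing by resident firms from foreign banks 1482.9, domestic pension funds' purchases of foreign equities 1020.4; capital account: acquisition of foreign patents and trademarks (non-produced assets) 94.7, debt forgiveness received from foreign official creditors 323.0.)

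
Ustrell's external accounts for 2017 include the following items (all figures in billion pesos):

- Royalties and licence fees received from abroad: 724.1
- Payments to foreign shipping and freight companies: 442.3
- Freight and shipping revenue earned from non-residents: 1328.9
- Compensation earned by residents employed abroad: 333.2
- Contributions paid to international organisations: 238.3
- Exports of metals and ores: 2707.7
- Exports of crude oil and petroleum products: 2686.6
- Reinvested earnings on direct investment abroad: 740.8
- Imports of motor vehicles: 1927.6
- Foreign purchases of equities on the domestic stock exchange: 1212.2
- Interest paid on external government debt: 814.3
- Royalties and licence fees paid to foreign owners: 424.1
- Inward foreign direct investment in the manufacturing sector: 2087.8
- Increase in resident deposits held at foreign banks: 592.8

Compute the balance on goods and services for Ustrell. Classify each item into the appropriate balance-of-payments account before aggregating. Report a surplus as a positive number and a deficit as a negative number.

4653.3

Goods: 2707.7 - 1927.6 + 2686.6 = 3466.7
Services: -424.1 + 1328.9 - 442.3 + 724.1 = 1186.6
Trade balance = 3466.7 + 1186.6 = 4653.3
(Excluded from the trade balance — primary income: compensation earned by residents employed abroad 333.2, reinvested earnings on direct investment abroad 740.8, interest paid on external government debt 814.3; secondary income: contributions paid to international organisations 238.3; financial account: foreign purchases of equities on the domestic stock exchange 1212.2, inward foreign direct investment in the manufacturing sector 2087.8, increase in resident deposits held at foreign banks 592.8.)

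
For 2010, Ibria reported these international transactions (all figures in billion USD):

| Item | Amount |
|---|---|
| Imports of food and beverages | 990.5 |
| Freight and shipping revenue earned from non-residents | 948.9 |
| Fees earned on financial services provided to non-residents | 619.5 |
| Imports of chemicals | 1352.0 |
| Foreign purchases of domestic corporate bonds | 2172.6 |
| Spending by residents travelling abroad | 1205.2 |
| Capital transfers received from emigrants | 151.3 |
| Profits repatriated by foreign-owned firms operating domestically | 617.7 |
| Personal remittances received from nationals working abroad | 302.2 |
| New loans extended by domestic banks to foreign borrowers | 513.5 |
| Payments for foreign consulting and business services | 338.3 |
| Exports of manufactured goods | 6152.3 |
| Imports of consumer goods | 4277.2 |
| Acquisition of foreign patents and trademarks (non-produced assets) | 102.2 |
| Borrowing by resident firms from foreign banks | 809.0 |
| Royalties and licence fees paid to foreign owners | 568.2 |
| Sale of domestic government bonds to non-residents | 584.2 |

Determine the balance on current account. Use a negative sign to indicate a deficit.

Goods: -1352.0 - 4277.2 + 6152.3 - 990.5 = -467.4
Services: -568.2 + 948.9 - 1205.2 + 619.5 - 338.3 = -543.3
Primary income: -617.7
Secondary income: 302.2
Current account = (-467.4) + (-543.3) + (-617.7) + 302.2 = -1326.2
(Excluded from the current account — financial account: foreign purchases of domestic corporate bonds 2172.6, new loans extended by domestic banks to foreign borrowers 513.5, borrowing by resident firms from foreign banks 809.0, sale of domestic government bonds to non-residents 584.2; capital account: capital transfers received from emigrants 151.3, acquisition of foreign patents and trademarks (non-produced assets) 102.2.)

-1326.2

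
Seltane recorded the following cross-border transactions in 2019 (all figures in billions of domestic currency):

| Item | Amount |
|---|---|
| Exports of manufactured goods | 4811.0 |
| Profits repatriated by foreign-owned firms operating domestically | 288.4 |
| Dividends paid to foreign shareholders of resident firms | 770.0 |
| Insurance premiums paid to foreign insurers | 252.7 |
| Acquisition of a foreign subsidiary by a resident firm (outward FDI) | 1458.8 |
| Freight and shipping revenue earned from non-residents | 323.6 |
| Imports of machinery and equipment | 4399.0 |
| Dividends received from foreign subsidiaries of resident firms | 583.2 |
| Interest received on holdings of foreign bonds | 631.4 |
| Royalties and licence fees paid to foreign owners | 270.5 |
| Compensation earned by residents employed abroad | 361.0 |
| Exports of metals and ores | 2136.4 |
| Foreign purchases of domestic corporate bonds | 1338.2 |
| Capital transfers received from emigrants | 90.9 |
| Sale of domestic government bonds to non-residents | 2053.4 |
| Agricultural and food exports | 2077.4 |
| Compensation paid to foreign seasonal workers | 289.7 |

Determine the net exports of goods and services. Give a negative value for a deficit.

4426.2

Goods: 2077.4 + 2136.4 + 4811.0 - 4399.0 = 4625.8
Services: 323.6 - 270.5 - 252.7 = -199.6
Trade balance = 4625.8 + (-199.6) = 4426.2
(Excluded from the trade balance — primary income: profits repatriated by foreign-owned firms operating domestically 288.4, dividends paid to foreign shareholders of resident firms 770.0, dividends received from foreign subsidiaries of resident firms 583.2, interest received on holdings of foreign bonds 631.4, compensation earned by residents employed abroad 361.0, compensation paid to foreign seasonal workers 289.7; financial account: acquisition of a foreign subsidiary by a resident firm (outward FDI) 1458.8, foreign purchases of domestic corporate bonds 1338.2, sale of domestic government bonds to non-residents 2053.4; capital account: capital transfers received from emigrants 90.9.)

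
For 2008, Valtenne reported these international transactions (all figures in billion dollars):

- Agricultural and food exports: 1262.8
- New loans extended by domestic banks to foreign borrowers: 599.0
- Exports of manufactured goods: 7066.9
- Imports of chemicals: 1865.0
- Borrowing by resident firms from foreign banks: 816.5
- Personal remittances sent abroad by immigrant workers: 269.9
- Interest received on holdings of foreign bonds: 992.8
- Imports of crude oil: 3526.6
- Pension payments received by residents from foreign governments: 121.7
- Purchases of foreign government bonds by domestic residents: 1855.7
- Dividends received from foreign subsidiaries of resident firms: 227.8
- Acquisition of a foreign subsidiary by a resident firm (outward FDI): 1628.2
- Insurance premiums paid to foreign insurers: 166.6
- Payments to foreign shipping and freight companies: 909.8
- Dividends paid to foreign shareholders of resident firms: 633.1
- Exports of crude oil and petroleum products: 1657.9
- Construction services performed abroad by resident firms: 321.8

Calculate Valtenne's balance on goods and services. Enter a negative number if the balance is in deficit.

3841.4

Goods: 1262.8 - 1865.0 + 1657.9 + 7066.9 - 3526.6 = 4596.0
Services: 321.8 - 166.6 - 909.8 = -754.6
Trade balance = 4596.0 + (-754.6) = 3841.4
(Excluded from the trade balance — financial account: new loans extended by domestic banks to foreign borrowers 599.0, borrowing by resident firms from foreign banks 816.5, purchases of foreign government bonds by domestic residents 1855.7, acquisition of a foreign subsidiary by a resident firm (outward FDI) 1628.2; secondary income: personal remittances sent abroad by immigrant workers 269.9, pension payments received by residents from foreign governments 121.7; primary income: interest received on holdings of foreign bonds 992.8, dividends received from foreign subsidiaries of resident firms 227.8, dividends paid to foreign shareholders of resident firms 633.1.)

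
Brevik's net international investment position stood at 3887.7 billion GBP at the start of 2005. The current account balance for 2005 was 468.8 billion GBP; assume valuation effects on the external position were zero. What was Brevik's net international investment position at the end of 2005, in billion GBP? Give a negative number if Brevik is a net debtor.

4356.5

With no valuation effects, change in NIIP = current account = 468.8
End-of-year NIIP = 3887.7 + 468.8 = 4356.5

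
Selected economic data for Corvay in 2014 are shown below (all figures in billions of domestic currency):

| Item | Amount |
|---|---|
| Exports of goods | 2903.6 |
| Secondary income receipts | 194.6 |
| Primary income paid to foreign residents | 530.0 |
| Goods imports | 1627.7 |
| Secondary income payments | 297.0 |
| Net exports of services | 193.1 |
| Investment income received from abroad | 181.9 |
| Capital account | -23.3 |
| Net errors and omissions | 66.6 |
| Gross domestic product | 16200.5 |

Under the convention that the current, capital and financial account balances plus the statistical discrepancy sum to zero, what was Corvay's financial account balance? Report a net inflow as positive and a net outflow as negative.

-1061.8

Goods balance = 2903.6 - 1627.7 = 1275.9
Services balance = 193.1
Trade balance (goods + services) = 1275.9 + 193.1 = 1469.0
Net primary income = 181.9 - 530.0 = -348.1
Net secondary income = 194.6 - 297.0 = -102.4
Current account = 1469.0 + (-348.1) + (-102.4) = 1018.5
Financial account = -(1018.5 + (-23.3) + 66.6) = -1061.8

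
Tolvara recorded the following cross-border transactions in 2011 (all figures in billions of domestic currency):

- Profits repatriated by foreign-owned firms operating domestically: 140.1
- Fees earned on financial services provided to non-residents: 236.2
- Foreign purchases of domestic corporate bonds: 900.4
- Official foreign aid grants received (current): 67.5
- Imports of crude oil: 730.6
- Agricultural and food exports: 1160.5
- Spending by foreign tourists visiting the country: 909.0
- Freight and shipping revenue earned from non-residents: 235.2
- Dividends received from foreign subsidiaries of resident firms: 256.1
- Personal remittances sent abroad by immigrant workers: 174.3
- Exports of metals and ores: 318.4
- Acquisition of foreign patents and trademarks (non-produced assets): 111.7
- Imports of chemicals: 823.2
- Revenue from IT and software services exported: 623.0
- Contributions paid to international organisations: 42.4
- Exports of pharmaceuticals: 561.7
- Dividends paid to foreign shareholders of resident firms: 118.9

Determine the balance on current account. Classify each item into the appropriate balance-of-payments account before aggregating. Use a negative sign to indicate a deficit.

Goods: 561.7 - 823.2 + 1160.5 + 318.4 - 730.6 = 486.8
Services: 236.2 + 909.0 + 623.0 + 235.2 = 2003.4
Primary income: 256.1 - 118.9 - 140.1 = -2.9
Secondary income: -174.3 + 67.5 - 42.4 = -149.2
Current account = 486.8 + 2003.4 + (-2.9) + (-149.2) = 2338.1
(Excluded from the current account — financial account: foreign purchases of domestic corporate bonds 900.4; capital account: acquisition of foreign patents and trademarks (non-produced assets) 111.7.)

2338.1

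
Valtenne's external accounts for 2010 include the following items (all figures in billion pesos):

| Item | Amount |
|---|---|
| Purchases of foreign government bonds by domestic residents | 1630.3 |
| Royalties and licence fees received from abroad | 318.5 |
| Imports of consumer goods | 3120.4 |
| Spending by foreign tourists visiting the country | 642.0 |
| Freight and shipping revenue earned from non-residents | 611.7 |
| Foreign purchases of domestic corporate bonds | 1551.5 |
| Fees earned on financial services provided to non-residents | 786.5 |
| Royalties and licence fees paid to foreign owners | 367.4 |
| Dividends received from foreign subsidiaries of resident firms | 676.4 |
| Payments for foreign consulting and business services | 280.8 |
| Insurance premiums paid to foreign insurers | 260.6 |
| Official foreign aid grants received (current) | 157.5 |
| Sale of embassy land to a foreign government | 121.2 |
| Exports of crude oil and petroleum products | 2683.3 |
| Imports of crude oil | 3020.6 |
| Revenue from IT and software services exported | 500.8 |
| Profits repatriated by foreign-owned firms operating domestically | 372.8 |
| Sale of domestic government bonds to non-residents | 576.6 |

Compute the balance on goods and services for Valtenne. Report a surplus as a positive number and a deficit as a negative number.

-1507.0

Goods: -3020.6 - 3120.4 + 2683.3 = -3457.7
Services: -280.8 - 260.6 + 318.5 - 367.4 + 642.0 + 611.7 + 500.8 + 786.5 = 1950.7
Trade balance = -3457.7 + 1950.7 = -1507.0
(Excluded from the trade balance — financial account: purchases of foreign government bonds by domestic residents 1630.3, foreign purchases of domestic corporate bonds 1551.5, sale of domestic government bonds to non-residents 576.6; primary income: dividends received from foreign subsidiaries of resident firms 676.4, profits repatriated by foreign-owned firms operating domestically 372.8; secondary income: official foreign aid grants received (current) 157.5; capital account: sale of embassy land to a foreign government 121.2.)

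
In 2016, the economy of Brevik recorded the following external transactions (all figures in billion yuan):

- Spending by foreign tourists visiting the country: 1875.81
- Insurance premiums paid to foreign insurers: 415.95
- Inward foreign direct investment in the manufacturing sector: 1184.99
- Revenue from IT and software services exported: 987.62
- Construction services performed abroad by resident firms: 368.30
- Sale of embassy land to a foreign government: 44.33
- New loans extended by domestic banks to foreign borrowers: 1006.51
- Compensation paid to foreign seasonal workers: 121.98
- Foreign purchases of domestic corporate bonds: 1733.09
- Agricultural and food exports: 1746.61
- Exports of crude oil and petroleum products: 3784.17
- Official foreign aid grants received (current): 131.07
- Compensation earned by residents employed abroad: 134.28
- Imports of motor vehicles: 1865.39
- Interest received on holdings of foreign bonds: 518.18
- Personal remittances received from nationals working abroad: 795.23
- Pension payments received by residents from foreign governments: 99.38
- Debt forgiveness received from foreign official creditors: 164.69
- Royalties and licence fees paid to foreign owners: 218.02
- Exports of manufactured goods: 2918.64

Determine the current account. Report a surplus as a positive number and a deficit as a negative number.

10737.95

Goods: 3784.17 - 1865.39 + 1746.61 + 2918.64 = 6584.03
Services: 987.62 - 415.95 + 368.30 + 1875.81 - 218.02 = 2597.76
Primary income: 518.18 + 134.28 - 121.98 = 530.48
Secondary income: 131.07 + 99.38 + 795.23 = 1025.68
Current account = 6584.03 + 2597.76 + 530.48 + 1025.68 = 10737.95
(Excluded from the current account — financial account: inward foreign direct investment in the manufacturing sector 1184.99, new loans extended by domestic banks to foreign borrowers 1006.51, foreign purchases of domestic corporate bonds 1733.09; capital account: sale of embassy land to a foreign government 44.33, debt forgiveness received from foreign official creditors 164.69.)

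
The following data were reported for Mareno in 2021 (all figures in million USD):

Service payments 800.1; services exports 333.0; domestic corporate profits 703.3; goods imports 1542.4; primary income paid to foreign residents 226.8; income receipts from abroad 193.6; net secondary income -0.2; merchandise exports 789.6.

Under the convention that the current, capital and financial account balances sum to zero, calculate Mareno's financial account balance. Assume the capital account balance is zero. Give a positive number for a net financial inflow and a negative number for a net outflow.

Goods balance = 789.6 - 1542.4 = -752.8
Services balance = 333.0 - 800.1 = -467.1
Trade balance (goods + services) = -752.8 + (-467.1) = -1219.9
Net primary income = 193.6 - 226.8 = -33.2
Net secondary income = -0.2
Current account = -1219.9 + (-33.2) + (-0.2) = -1253.3
Financial account = -(-1253.3) = 1253.3

1253.3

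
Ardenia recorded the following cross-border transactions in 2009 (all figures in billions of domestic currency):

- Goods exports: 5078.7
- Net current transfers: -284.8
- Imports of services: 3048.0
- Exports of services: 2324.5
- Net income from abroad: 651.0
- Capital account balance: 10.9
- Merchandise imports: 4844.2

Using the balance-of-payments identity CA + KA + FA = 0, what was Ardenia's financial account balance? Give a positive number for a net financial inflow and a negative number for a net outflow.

111.9

Goods balance = 5078.7 - 4844.2 = 234.5
Services balance = 2324.5 - 3048.0 = -723.5
Trade balance (goods + services) = 234.5 + (-723.5) = -489.0
Net primary income = 651.0
Net secondary income = -284.8
Current account = -489.0 + 651.0 + (-284.8) = -122.8
Financial account = -(-122.8 + 10.9) = 111.9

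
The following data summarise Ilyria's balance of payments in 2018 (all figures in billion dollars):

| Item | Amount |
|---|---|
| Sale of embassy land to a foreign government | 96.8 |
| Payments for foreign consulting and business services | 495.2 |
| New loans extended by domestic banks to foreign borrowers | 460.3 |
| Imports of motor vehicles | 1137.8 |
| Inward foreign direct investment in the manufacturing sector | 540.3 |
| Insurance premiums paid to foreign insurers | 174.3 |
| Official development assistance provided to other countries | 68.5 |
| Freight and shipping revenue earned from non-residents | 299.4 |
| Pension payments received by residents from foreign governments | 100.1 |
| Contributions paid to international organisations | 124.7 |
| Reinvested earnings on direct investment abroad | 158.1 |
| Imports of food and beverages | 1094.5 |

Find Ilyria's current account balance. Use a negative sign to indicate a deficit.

Goods: -1094.5 - 1137.8 = -2232.3
Services: 299.4 - 495.2 - 174.3 = -370.1
Primary income: 158.1
Secondary income: -124.7 + 100.1 - 68.5 = -93.1
Current account = (-2232.3) + (-370.1) + 158.1 + (-93.1) = -2537.4
(Excluded from the current account — capital account: sale of embassy land to a foreign government 96.8; financial account: new loans extended by domestic banks to foreign borrowers 460.3, inward foreign direct investment in the manufacturing sector 540.3.)

-2537.4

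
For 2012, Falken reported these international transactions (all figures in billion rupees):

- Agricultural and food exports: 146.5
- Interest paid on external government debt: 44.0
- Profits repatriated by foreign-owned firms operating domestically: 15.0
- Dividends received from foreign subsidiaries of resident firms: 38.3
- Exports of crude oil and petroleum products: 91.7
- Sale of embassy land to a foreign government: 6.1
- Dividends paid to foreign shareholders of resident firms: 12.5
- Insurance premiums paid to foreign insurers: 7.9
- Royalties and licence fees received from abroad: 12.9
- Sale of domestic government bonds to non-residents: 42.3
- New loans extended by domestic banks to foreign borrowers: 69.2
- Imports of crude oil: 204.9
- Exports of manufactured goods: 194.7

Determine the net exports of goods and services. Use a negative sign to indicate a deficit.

233.0

Goods: -204.9 + 91.7 + 146.5 + 194.7 = 228.0
Services: -7.9 + 12.9 = 5.0
Trade balance = 228.0 + 5.0 = 233.0
(Excluded from the trade balance — primary income: interest paid on external government debt 44.0, profits repatriated by foreign-owned firms operating domestically 15.0, dividends received from foreign subsidiaries of resident firms 38.3, dividends paid to foreign shareholders of resident firms 12.5; capital account: sale of embassy land to a foreign government 6.1; financial account: sale of domestic government bonds to non-residents 42.3, new loans extended by domestic banks to foreign borrowers 69.2.)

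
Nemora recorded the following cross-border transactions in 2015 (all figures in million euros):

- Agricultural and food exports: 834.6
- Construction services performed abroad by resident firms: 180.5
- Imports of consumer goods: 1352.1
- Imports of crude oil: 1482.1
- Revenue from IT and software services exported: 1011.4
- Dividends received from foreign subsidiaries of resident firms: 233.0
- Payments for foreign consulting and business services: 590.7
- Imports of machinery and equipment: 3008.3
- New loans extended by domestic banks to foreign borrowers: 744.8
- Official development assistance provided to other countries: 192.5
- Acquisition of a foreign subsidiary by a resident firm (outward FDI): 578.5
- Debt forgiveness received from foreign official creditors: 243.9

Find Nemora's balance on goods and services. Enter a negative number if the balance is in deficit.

Goods: 834.6 - 3008.3 - 1352.1 - 1482.1 = -5007.9
Services: 180.5 + 1011.4 - 590.7 = 601.2
Trade balance = -5007.9 + 601.2 = -4406.7
(Excluded from the trade balance — primary income: dividends received from foreign subsidiaries of resident firms 233.0; financial account: new loans extended by domestic banks to foreign borrowers 744.8, acquisition of a foreign subsidiary by a resident firm (outward FDI) 578.5; secondary income: official development assistance provided to other countries 192.5; capital account: debt forgiveness received from foreign official creditors 243.9.)

-4406.7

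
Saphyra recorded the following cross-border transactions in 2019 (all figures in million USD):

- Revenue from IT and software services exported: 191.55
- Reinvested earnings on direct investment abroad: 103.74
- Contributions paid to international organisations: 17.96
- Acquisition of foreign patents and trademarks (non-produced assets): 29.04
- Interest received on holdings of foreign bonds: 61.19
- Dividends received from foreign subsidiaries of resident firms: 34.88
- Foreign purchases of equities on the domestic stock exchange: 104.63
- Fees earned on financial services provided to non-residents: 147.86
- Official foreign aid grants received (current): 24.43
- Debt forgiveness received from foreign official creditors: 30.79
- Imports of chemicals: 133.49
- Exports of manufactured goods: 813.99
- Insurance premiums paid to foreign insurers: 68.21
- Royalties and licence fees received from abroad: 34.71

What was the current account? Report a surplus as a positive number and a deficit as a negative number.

1192.69

Goods: -133.49 + 813.99 = 680.50
Services: -68.21 + 34.71 + 147.86 + 191.55 = 305.91
Primary income: 34.88 + 61.19 + 103.74 = 199.81
Secondary income: -17.96 + 24.43 = 6.47
Current account = 680.50 + 305.91 + 199.81 + 6.47 = 1192.69
(Excluded from the current account — capital account: acquisition of foreign patents and trademarks (non-produced assets) 29.04, debt forgiveness received from foreign official creditors 30.79; financial account: foreign purchases of equities on the domestic stock exchange 104.63.)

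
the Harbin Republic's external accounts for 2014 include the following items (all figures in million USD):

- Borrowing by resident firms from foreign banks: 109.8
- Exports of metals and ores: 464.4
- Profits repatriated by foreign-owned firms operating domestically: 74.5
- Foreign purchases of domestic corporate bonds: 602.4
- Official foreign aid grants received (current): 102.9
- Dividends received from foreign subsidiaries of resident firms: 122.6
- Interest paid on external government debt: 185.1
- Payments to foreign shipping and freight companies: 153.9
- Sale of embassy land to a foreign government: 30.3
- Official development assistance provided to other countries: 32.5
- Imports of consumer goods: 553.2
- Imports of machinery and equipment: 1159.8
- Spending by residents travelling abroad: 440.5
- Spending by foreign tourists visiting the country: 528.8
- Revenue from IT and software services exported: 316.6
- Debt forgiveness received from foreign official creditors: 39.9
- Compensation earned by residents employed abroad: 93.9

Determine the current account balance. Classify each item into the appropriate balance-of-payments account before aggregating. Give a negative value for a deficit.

Goods: -553.2 + 464.4 - 1159.8 = -1248.6
Services: -153.9 - 440.5 + 528.8 + 316.6 = 251.0
Primary income: 93.9 - 74.5 + 122.6 - 185.1 = -43.1
Secondary income: -32.5 + 102.9 = 70.4
Current account = (-1248.6) + 251.0 + (-43.1) + 70.4 = -970.3
(Excluded from the current account — financial account: borrowing by resident firms from foreign banks 109.8, foreign purchases of domestic corporate bonds 602.4; capital account: sale of embassy land to a foreign government 30.3, debt forgiveness received from foreign official creditors 39.9.)

-970.3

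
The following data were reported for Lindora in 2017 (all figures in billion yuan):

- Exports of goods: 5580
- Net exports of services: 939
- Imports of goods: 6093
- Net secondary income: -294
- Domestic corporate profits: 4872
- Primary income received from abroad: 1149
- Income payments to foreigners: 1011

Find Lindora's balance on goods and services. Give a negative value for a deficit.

426

Goods balance = 5580 - 6093 = -513
Services balance = 939
Trade balance (goods + services) = -513 + 939 = 426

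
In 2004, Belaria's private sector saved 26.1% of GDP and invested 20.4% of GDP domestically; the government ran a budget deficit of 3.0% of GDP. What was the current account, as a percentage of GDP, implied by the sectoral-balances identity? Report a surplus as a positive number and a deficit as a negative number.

2.7

By the sectoral-balances identity, CA = (S_private - I) + (T - G).
Private balance = 26.1 - 20.4 = 5.7
Government balance (T - G) = -3.0
CA = 5.7 + (-3.0) = 2.7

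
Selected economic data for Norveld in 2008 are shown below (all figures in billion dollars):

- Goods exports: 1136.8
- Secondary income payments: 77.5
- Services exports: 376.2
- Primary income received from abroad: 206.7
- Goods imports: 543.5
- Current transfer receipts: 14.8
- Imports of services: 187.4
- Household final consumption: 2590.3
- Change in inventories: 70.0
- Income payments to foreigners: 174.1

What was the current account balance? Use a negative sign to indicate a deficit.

752.0

Goods balance = 1136.8 - 543.5 = 593.3
Services balance = 376.2 - 187.4 = 188.8
Trade balance (goods + services) = 593.3 + 188.8 = 782.1
Net primary income = 206.7 - 174.1 = 32.6
Net secondary income = 14.8 - 77.5 = -62.7
Current account = 782.1 + 32.6 + (-62.7) = 752.0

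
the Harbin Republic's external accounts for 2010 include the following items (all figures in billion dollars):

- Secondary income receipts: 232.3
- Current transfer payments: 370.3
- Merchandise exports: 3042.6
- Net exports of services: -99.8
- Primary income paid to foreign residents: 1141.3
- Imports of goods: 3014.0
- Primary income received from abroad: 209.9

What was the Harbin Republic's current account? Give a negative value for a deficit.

Goods balance = 3042.6 - 3014.0 = 28.6
Services balance = -99.8
Trade balance (goods + services) = 28.6 + (-99.8) = -71.2
Net primary income = 209.9 - 1141.3 = -931.4
Net secondary income = 232.3 - 370.3 = -138.0
Current account = -71.2 + (-931.4) + (-138.0) = -1140.6

-1140.6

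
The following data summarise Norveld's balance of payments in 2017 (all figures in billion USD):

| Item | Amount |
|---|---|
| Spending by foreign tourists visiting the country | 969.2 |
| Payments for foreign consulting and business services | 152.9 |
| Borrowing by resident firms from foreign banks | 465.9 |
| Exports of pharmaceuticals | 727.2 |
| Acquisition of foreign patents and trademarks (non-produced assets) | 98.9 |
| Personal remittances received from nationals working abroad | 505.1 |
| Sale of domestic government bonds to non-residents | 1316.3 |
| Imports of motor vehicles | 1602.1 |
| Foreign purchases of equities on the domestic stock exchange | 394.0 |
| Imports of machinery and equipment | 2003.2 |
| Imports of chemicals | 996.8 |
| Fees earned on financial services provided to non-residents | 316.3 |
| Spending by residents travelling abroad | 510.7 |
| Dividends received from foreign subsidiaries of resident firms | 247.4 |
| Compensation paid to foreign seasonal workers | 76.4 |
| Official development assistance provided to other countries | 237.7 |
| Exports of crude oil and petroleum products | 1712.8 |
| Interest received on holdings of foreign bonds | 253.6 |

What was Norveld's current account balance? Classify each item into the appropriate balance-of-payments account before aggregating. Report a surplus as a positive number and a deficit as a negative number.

Goods: 727.2 - 1602.1 + 1712.8 - 996.8 - 2003.2 = -2162.1
Services: -510.7 + 969.2 - 152.9 + 316.3 = 621.9
Primary income: -76.4 + 247.4 + 253.6 = 424.6
Secondary income: -237.7 + 505.1 = 267.4
Current account = (-2162.1) + 621.9 + 424.6 + 267.4 = -848.2
(Excluded from the current account — financial account: borrowing by resident firms from foreign banks 465.9, sale of domestic government bonds to non-residents 1316.3, foreign purchases of equities on the domestic stock exchange 394.0; capital account: acquisition of foreign patents and trademarks (non-produced assets) 98.9.)

-848.2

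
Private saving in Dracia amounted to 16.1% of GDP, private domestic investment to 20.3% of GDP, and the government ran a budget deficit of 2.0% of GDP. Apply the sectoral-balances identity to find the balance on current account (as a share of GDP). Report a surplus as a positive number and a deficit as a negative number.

By the sectoral-balances identity, CA = (S_private - I) + (T - G).
Private balance = 16.1 - 20.3 = -4.2
Government balance (T - G) = -2.0
CA = -4.2 + (-2.0) = -6.2

-6.2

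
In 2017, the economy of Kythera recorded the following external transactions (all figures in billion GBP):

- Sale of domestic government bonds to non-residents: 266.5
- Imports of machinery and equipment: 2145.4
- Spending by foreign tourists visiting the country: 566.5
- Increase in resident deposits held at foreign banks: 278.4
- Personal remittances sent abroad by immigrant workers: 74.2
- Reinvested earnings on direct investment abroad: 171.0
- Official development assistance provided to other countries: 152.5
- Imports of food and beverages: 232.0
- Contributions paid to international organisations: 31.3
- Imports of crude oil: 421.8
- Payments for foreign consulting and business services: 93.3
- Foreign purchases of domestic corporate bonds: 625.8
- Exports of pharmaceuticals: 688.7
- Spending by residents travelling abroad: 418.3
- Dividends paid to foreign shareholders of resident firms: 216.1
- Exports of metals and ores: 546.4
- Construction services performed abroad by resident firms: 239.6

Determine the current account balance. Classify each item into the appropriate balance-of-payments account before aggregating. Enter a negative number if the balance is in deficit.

-1572.7

Goods: -2145.4 + 688.7 + 546.4 - 232.0 - 421.8 = -1564.1
Services: -93.3 - 418.3 + 239.6 + 566.5 = 294.5
Primary income: -216.1 + 171.0 = -45.1
Secondary income: -152.5 - 74.2 - 31.3 = -258.0
Current account = (-1564.1) + 294.5 + (-45.1) + (-258.0) = -1572.7
(Excluded from the current account — financial account: sale of domestic government bonds to non-residents 266.5, increase in resident deposits held at foreign banks 278.4, foreign purchases of domestic corporate bonds 625.8.)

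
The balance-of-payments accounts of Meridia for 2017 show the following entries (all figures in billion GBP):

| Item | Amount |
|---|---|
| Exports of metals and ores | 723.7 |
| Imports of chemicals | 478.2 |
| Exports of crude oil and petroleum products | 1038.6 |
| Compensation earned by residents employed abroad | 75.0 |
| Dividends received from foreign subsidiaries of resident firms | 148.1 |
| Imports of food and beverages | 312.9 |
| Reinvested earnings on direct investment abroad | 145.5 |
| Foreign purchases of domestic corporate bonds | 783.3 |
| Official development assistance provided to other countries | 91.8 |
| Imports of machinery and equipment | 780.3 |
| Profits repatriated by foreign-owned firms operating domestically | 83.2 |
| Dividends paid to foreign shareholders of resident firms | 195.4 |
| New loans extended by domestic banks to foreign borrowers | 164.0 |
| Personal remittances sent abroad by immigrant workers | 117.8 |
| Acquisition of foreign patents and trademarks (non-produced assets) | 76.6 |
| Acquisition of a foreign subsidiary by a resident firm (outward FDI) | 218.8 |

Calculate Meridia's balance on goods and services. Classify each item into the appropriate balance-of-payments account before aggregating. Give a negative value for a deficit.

Goods: -780.3 - 312.9 - 478.2 + 1038.6 + 723.7 = 190.9
Trade balance = 190.9 + 0.0 = 190.9
(Excluded from the trade balance — primary income: compensation earned by residents employed abroad 75.0, dividends received from foreign subsidiaries of resident firms 148.1, reinvested earnings on direct investment abroad 145.5, profits repatriated by foreign-owned firms operating domestically 83.2, dividends paid to foreign shareholders of resident firms 195.4; financial account: foreign purchases of domestic corporate bonds 783.3, new loans extended by domestic banks to foreign borrowers 164.0, acquisition of a foreign subsidiary by a resident firm (outward FDI) 218.8; secondary income: official development assistance provided to other countries 91.8, personal remittances sent abroad by immigrant workers 117.8; capital account: acquisition of foreign patents and trademarks (non-produced assets) 76.6.)

190.9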